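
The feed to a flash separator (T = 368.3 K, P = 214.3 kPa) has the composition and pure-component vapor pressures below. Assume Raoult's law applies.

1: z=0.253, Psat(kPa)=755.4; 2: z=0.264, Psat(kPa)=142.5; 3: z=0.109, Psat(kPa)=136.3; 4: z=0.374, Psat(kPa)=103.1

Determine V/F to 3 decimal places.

Raoult's law: Kᵢ = Pᵢˢᵃᵗ/P = Pᵢˢᵃᵗ/214.3.
  K_1 = 755.4/214.3 = 3.52497, K_2 = 142.5/214.3 = 0.66496, K_3 = 136.3/214.3 = 0.63602, K_4 = 103.1/214.3 = 0.48110
Material balance + equilibrium reduce to Σ zᵢ(Kᵢ−1)/(1+V/F(Kᵢ−1)) = 0.
g(0) = ΣzᵢKᵢ − 1 = 0.317 and g(1) = 1 − Σzᵢ/Kᵢ = -0.418, so a root lies in (0, 1).
Iterate (Newton) starting at V/F = 0.5:
  V/F = 0.500: g = -0.1345, g' = -0.563 → V/F = 0.261
  V/F = 0.261: g = 0.0197, g' = -0.774 → V/F = 0.287
Converged at V/F = 0.287.

V/F = 0.287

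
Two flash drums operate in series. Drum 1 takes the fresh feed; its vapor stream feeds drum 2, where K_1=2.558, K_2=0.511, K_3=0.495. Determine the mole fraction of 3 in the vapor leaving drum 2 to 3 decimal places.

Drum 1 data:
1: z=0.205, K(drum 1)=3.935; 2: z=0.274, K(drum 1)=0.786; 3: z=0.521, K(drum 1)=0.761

Drum 1:
Newton iteration, ψ₁⁰ = 0.5:
  ψ₁ = 0.500: g = 0.0368, g' = -0.344 → ψ₁ = 0.607
  ψ₁ = 0.607: g = 0.0033, g' = -0.286 → ψ₁ = 0.618
  ψ₁ = 0.618: g = 0.0000, g' = -0.280 → ψ₁ = 0.619
Converged at ψ₁ = 0.619.
Drum-1 compositions:
  1: x = 0.073, y = 0.287
  2: x = 0.316, y = 0.248
  3: x = 0.611, y = 0.465
Drum-2 feed = drum-1 vapor: z₂ = (0.2865, 0.2482, 0.4653).
Drum 2:
Newton–Raphson from ψ₂ = 0.5:
  ψ₂ = 0.500: g = -0.2241, g' = -0.536 → ψ₂ = 0.082
  ψ₂ = 0.082: g = 0.0242, g' = -0.740 → ψ₂ = 0.115
  ψ₂ = 0.115: g = 0.0007, g' = -0.701 → ψ₂ = 0.116
Converged at ψ₂ = 0.116.
  1: x = 0.243, y = 0.621
  2: x = 0.263, y = 0.134
  3: x = 0.494, y = 0.245

y_3 (drum 2) = 0.245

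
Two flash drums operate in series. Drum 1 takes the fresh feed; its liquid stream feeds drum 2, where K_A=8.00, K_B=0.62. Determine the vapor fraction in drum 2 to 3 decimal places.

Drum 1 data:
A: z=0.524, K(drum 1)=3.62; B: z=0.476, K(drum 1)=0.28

V/F (drum 2) = 0.455

Drum 1:
Let ψ₁ = V/F and solve Σ zᵢ(Kᵢ−1)/(1+ψ₁(Kᵢ−1)) = 0.
Feasibility: ΣzᵢKᵢ = 2.030, Σzᵢ/Kᵢ = 1.845 — both > 1, two phases present.
Binary case is linear: z₁(K₁−1)(1+ψ₁(K₂−1)) + z₂(K₂−1)(1+ψ₁(K₁−1)) = 0
⇒ ψ₁ = [z₁(K₁−1)+z₂(K₂−1)] / [−(K₁−1)(K₂−1)] = 1.0302/1.8864 = 0.546
Drum-1 compositions:
  A: x = 0.216, y = 0.780
  B: x = 0.784, y = 0.220
Drum-2 feed = drum-1 liquid: z₂ = (0.2156, 0.7844).
Drum 2:
Let ψ₂ = V/F and solve Σ zᵢ(Kᵢ−1)/(1+ψ₂(Kᵢ−1)) = 0.
Check two-phase: ΣzᵢKᵢ = 2.211 > 1 and Σzᵢ/Kᵢ = 1.292 > 1, so g(0) = 1.211 > 0 and g(1) = -0.292 < 0.
Binary case is linear: z₁(K₁−1)(1+ψ₂(K₂−1)) + z₂(K₂−1)(1+ψ₂(K₁−1)) = 0
⇒ ψ₂ = [z₁(K₁−1)+z₂(K₂−1)] / [−(K₁−1)(K₂−1)] = 1.2109/2.6600 = 0.455
  A: x = 0.051, y = 0.412
  B: x = 0.949, y = 0.588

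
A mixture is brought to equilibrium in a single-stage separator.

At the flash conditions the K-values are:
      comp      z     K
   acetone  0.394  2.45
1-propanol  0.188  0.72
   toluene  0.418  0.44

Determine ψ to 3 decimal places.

Rachford–Rice: g(ψ) = Σ zᵢ(Kᵢ−1)/(1+ψ(Kᵢ−1)) = 0.
g(0) = ΣzᵢKᵢ − 1 = 0.285 and g(1) = 1 − Σzᵢ/Kᵢ = -0.372, so a root lies in (0, 1).
Newton iteration, ψ⁰ = 0.48:
  ψ = 0.480: g = -0.0441, g' = -0.553 → ψ = 0.400
  ψ = 0.400: g = 0.0005, g' = -0.568 → ψ = 0.401
Converged at ψ = 0.401.

ψ = 0.401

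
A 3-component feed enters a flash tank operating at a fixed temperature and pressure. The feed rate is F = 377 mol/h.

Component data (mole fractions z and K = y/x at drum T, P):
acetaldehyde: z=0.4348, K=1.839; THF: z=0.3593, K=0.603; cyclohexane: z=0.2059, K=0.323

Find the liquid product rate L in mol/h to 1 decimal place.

Iterate (Newton) starting at ψ = 0.5:
  ψ = 0.5000: g = -0.13170, g' = -0.4557 → ψ = 0.2110
  ψ = 0.2110: g = -0.00837, g' = -0.4168 → ψ = 0.1909
Converged at ψ = 0.1909.
Then V = ψ·F = 0.1909·377 = 72.0 mol/h and L = F − V = 305.0 mol/h.

L = 305.0 mol/h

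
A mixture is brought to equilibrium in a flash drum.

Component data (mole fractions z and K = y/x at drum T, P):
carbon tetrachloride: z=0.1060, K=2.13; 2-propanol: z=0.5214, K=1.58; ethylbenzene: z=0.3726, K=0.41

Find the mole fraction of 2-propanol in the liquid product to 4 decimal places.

x_2-propanol = 0.4046

Iterate (Newton) starting at β = 0.61:
  β = 0.6100: g = -0.04915, g' = -0.4597 → β = 0.5031
  β = 0.5031: g = -0.00215, g' = -0.4224 → β = 0.4980
Converged at β = 0.4980.
Compositions from xᵢ = zᵢ/(1+β(Kᵢ−1)), yᵢ = Kᵢxᵢ:
  carbon tetrachloride: x = 0.0678, y = 0.1445
  2-propanol: x = 0.4046, y = 0.6392
  ethylbenzene: x = 0.5276, y = 0.2163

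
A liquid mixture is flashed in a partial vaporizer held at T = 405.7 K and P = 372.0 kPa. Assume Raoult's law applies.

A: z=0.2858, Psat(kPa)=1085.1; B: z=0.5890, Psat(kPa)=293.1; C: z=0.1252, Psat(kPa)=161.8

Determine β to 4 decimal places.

Raoult's law: Kᵢ = Pᵢˢᵃᵗ/P = Pᵢˢᵃᵗ/372.0.
  K_A = 1085.1/372.0 = 2.916935, K_B = 293.1/372.0 = 0.787903, K_C = 161.8/372.0 = 0.434946
Rachford–Rice: g(β) = Σ zᵢ(Kᵢ−1)/(1+β(Kᵢ−1)) = 0.
Check two-phase: ΣzᵢKᵢ = 1.3522 > 1 and Σzᵢ/Kᵢ = 1.1334 > 1, so g(0) = 0.3522 > 0 and g(1) = -0.1334 < 0.
Newton–Raphson from β = 0.36:
  β = 0.3600: g = 0.10010, g' = -0.4617 → β = 0.5768
  β = 0.5768: g = 0.01290, g' = -0.3592 → β = 0.6127
  β = 0.6127: g = 0.00016, g' = -0.3506 → β = 0.6131
Converged at β = 0.6131.

β = 0.6131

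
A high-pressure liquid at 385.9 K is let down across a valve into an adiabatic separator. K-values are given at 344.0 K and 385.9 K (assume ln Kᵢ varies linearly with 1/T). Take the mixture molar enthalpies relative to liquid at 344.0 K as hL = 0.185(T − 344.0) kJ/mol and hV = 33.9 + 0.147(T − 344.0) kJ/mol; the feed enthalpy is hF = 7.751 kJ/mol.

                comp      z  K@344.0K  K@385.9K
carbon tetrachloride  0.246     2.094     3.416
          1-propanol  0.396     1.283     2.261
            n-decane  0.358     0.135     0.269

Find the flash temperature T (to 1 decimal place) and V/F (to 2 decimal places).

T = 348.1 K, V/F = 0.21

Adiabatic flash: solve Rachford–Rice at each trial T, then check hF = ψ·hV(T) + (1−ψ)·hL(T).
  T = 344.0 K: K = (2.094, 1.283, 0.135), RR gives ψ = 0.121, H_out = 4.110 kJ/mol
  T = 385.9 K: K = (3.416, 2.261, 0.269), RR gives ψ = 0.656, H_out = 28.957 kJ/mol
  T = 364.9 K: K = (2.711, 1.730, 0.194), RR gives ψ = 0.453, H_out = 18.865 kJ/mol
  T = 354.4 K: K = (2.390, 1.495, 0.163), RR gives ψ = 0.315, H_out = 12.493 kJ/mol
  T = 349.2 K: K = (2.239, 1.387, 0.148), RR gives ψ = 0.228, H_out = 8.651 kJ/mol
  T = 346.6 K: K = (2.166, 1.334, 0.142), RR gives ψ = 0.178, H_out = 6.483 kJ/mol
  T = 347.9 K: K = (2.203, 1.360, 0.145), RR gives ψ = 0.204, H_out = 7.590 kJ/mol
Linear interpolation between T = 347.9 (H_out = 7.590) and T = 349.2 (H_out = 8.651) on hF = 7.751 gives T ≈ 348.1 K, at which ψ = 0.21.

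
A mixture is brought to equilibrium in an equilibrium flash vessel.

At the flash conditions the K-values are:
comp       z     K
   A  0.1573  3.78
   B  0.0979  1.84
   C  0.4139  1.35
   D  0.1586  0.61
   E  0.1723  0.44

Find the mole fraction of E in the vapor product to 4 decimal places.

y_E = 0.1497

Material balance + equilibrium reduce to Σ zᵢ(Kᵢ−1)/(1+ψ(Kᵢ−1)) = 0.
Check two-phase: ΣzᵢKᵢ = 1.5061 > 1 and Σzᵢ/Kᵢ = 1.0530 > 1, so g(0) = 0.5061 > 0 and g(1) = -0.0530 < 0.
Newton iteration, ψ⁰ = 0.5:
  ψ = 0.5000: g = 0.15332, g' = -0.4253 → ψ = 0.8605
  ψ = 0.8605: g = 0.00864, g' = -0.4148 → ψ = 0.8814
  ψ = 0.8814: g = -0.00007, g' = -0.4212 → ψ = 0.8812
Converged at ψ = 0.8812.
Compositions from xᵢ = zᵢ/(1+ψ(Kᵢ−1)), yᵢ = Kᵢxᵢ:
  A: x = 0.0456, y = 0.1724
  B: x = 0.0563, y = 0.1035
  C: x = 0.3163, y = 0.4271
  D: x = 0.2416, y = 0.1474
  E: x = 0.3402, y = 0.1497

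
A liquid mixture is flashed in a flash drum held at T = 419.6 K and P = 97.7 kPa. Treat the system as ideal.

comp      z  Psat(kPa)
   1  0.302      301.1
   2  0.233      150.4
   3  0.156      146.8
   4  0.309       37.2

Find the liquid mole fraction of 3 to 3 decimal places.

x_3 = 0.111

Raoult's law: Kᵢ = Pᵢˢᵃᵗ/P = Pᵢˢᵃᵗ/97.7.
  K_1 = 301.1/97.7 = 3.08188, K_2 = 150.4/97.7 = 1.53941, K_3 = 146.8/97.7 = 1.50256, K_4 = 37.2/97.7 = 0.38076
Material balance + equilibrium reduce to Σ zᵢ(Kᵢ−1)/(1+ψ(Kᵢ−1)) = 0.
Feasibility: ΣzᵢKᵢ = 1.641, Σzᵢ/Kᵢ = 1.165 — both > 1, two phases present.
Newton–Raphson from ψ = 0.4:
  ψ = 0.400: g = 0.2574, g' = -0.672 → ψ = 0.783
  ψ = 0.783: g = 0.0123, g' = -0.689 → ψ = 0.801
Converged at ψ = 0.801.
Compositions from xᵢ = zᵢ/(1+ψ(Kᵢ−1)), yᵢ = Kᵢxᵢ:
  1: x = 0.113, y = 0.349
  2: x = 0.163, y = 0.251
  3: x = 0.111, y = 0.167
  4: x = 0.613, y = 0.233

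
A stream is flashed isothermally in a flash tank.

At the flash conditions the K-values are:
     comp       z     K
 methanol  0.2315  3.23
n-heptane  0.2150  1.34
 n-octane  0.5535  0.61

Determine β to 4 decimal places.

β = 0.5992

Let β = V/F and solve Σ zᵢ(Kᵢ−1)/(1+β(Kᵢ−1)) = 0.
g(0) = ΣzᵢKᵢ − 1 = 0.3735 and g(1) = 1 − Σzᵢ/Kᵢ = -0.1395, so a root lies in (0, 1).
Newton–Raphson from β = 0.58:
  β = 0.5800: g = 0.00719, g' = -0.3768 → β = 0.5991
  β = 0.5991: g = 0.00005, g' = -0.3715 → β = 0.5992
Converged at β = 0.5992.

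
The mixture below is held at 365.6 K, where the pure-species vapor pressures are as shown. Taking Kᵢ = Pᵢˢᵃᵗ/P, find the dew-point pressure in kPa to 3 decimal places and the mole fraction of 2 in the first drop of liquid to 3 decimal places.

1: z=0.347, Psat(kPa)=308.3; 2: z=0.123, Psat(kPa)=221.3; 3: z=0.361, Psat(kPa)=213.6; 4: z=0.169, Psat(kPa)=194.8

At the dew point ψ → 1, so Σzᵢ/Kᵢ = 1 with Kᵢ = Pᵢˢᵃᵗ/P ⇒ 1/P = Σzᵢ/Pᵢˢᵃᵗ.
1/P = 0.347/308.3 + 0.123/221.3 + 0.361/213.6 + 0.169/194.8 = 0.004239 ⇒ P = 235.907 kPa
xᵢ = zᵢP/Pᵢˢᵃᵗ ⇒ x_2 = 0.123·235.907/221.3 = 0.131

Pdew = 235.907 kPa, x_2 = 0.131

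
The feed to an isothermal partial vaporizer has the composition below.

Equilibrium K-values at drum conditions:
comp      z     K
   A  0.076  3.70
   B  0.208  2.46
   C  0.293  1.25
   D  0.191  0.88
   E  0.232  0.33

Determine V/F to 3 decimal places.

V/F = 0.637

Rachford–Rice: g(V/F) = Σ zᵢ(Kᵢ−1)/(1+V/F(Kᵢ−1)) = 0.
g(0) = ΣzᵢKᵢ − 1 = 0.404 and g(1) = 1 − Σzᵢ/Kᵢ = -0.260, so a root lies in (0, 1).
Iterate (Newton) starting at V/F = 0.5:
  V/F = 0.500: g = 0.0698, g' = -0.502 → V/F = 0.639
  V/F = 0.639: g = -0.0012, g' = -0.529 → V/F = 0.637
Converged at V/F = 0.637.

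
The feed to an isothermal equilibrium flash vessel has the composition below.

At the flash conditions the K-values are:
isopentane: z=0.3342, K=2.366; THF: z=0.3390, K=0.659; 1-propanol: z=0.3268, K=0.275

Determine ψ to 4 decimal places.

ψ = 0.1373

Material balance + equilibrium reduce to Σ zᵢ(Kᵢ−1)/(1+ψ(Kᵢ−1)) = 0.
Check two-phase: ΣzᵢKᵢ = 1.1040 > 1 and Σzᵢ/Kᵢ = 1.8440 > 1, so g(0) = 0.1040 > 0 and g(1) = -0.8440 < 0.
Newton iteration, ψ⁰ = 0.5:
  ψ = 0.5000: g = -0.23976, g' = -0.7001 → ψ = 0.1575
  ψ = 0.1575: g = -0.01397, g' = -0.6852 → ψ = 0.1372
  ψ = 0.1372: g = 0.00012, g' = -0.6975 → ψ = 0.1373
Converged at ψ = 0.1373.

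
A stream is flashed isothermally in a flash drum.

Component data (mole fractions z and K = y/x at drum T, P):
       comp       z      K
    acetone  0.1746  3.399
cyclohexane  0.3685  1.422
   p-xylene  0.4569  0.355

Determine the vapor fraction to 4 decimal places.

ψ = 0.3239

Material balance + equilibrium reduce to Σ zᵢ(Kᵢ−1)/(1+ψ(Kᵢ−1)) = 0.
Check two-phase: ΣzᵢKᵢ = 1.2797 > 1 and Σzᵢ/Kᵢ = 1.5976 > 1, so g(0) = 0.2797 > 0 and g(1) = -0.5976 < 0.
Newton–Raphson from ψ = 0.32:
  ψ = 0.3200: g = 0.00262, g' = -0.6743 → ψ = 0.3239
Converged at ψ = 0.3239.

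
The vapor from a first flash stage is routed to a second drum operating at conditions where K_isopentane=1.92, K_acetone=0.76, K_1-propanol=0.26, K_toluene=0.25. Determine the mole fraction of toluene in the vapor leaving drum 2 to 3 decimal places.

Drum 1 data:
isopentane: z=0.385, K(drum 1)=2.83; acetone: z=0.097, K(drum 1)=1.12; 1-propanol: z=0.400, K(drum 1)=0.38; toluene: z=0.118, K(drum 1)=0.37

Drum 1:
Let ψ₁ = V/F and solve Σ zᵢ(Kᵢ−1)/(1+ψ₁(Kᵢ−1)) = 0.
Feasibility: ΣzᵢKᵢ = 1.394, Σzᵢ/Kᵢ = 1.594 — both > 1, two phases present.
Iterate (Newton) starting at ψ₁ = 0.44:
  ψ₁ = 0.440: g = -0.0425, g' = -0.777 → ψ₁ = 0.385
  ψ₁ = 0.385: g = 0.0003, g' = -0.792 → ψ₁ = 0.386
Converged at ψ₁ = 0.386.
Drum-1 compositions:
  isopentane: x = 0.226, y = 0.639
  acetone: x = 0.093, y = 0.104
  1-propanol: x = 0.526, y = 0.200
  toluene: x = 0.156, y = 0.058
Drum-2 feed = drum-1 vapor: z₂ = (0.6387, 0.1038, 0.1998, 0.0577).
Drum 2:
Material balance + equilibrium reduce to Σ zᵢ(Kᵢ−1)/(1+ψ₂(Kᵢ−1)) = 0.
Feasibility: ΣzᵢKᵢ = 1.372, Σzᵢ/Kᵢ = 1.468 — both > 1, two phases present.
Newton–Raphson from ψ₂ = 0.56:
  ψ₂ = 0.560: g = 0.0320, g' = -0.659 → ψ₂ = 0.609
  ψ₂ = 0.609: g = -0.0010, g' = -0.702 → ψ₂ = 0.607
Converged at ψ₂ = 0.607.
  isopentane: x = 0.410, y = 0.787
  acetone: x = 0.122, y = 0.092
  1-propanol: x = 0.363, y = 0.094
  toluene: x = 0.106, y = 0.026

y_toluene (drum 2) = 0.026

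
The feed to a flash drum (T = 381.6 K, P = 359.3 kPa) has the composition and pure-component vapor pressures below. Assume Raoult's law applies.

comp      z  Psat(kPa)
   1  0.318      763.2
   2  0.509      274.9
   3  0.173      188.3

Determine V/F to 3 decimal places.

Raoult's law: Kᵢ = Pᵢˢᵃᵗ/P = Pᵢˢᵃᵗ/359.3.
  K_1 = 763.2/359.3 = 2.12413, K_2 = 274.9/359.3 = 0.76510, K_3 = 188.3/359.3 = 0.52407
Newton iteration, V/F⁰ = 0.5:
  V/F = 0.500: g = -0.0147, g' = -0.268 → V/F = 0.445
  V/F = 0.445: g = 0.0002, g' = -0.277 → V/F = 0.446
Converged at V/F = 0.446.

V/F = 0.446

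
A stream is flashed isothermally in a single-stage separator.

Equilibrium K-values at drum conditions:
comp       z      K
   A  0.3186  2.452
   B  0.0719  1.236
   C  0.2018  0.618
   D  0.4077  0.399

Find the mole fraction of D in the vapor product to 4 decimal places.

Iterate (Newton) starting at β = 0.63:
  β = 0.6300: g = -0.23948, g' = -0.6187 → β = 0.2429
  β = 0.2429: g = -0.01387, g' = -0.6083 → β = 0.2201
  β = 0.2201: g = 0.00013, g' = -0.6200 → β = 0.2204
Converged at β = 0.2204.
Compositions from xᵢ = zᵢ/(1+β(Kᵢ−1)), yᵢ = Kᵢxᵢ:
  A: x = 0.2414, y = 0.5918
  B: x = 0.0683, y = 0.0845
  C: x = 0.2203, y = 0.1362
  D: x = 0.4699, y = 0.1875

y_D = 0.1875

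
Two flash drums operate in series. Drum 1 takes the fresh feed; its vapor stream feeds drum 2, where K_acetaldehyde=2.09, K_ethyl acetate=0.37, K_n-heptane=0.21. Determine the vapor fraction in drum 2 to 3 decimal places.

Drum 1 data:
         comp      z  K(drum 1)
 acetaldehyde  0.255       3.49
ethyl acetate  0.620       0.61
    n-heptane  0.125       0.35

V/F (drum 2) = 0.363

Drum 1:
Let ψ₁ = V/F and solve Σ zᵢ(Kᵢ−1)/(1+ψ₁(Kᵢ−1)) = 0.
Check two-phase: ΣzᵢKᵢ = 1.312 > 1 and Σzᵢ/Kᵢ = 1.447 > 1, so g(0) = 0.312 > 0 and g(1) = -0.447 < 0.
Newton–Raphson from ψ₁ = 0.5:
  ψ₁ = 0.500: g = -0.1379, g' = -0.575 → ψ₁ = 0.260
  ψ₁ = 0.260: g = 0.0184, g' = -0.776 → ψ₁ = 0.284
  ψ₁ = 0.284: g = 0.0004, g' = -0.741 → ψ₁ = 0.285
Converged at ψ₁ = 0.285.
Drum-1 compositions:
  acetaldehyde: x = 0.149, y = 0.521
  ethyl acetate: x = 0.697, y = 0.425
  n-heptane: x = 0.153, y = 0.054
Drum-2 feed = drum-1 vapor: z₂ = (0.5209, 0.4254, 0.0537).
Drum 2:
Material balance + equilibrium reduce to Σ zᵢ(Kᵢ−1)/(1+ψ₂(Kᵢ−1)) = 0.
Check two-phase: ΣzᵢKᵢ = 1.257 > 1 and Σzᵢ/Kᵢ = 1.655 > 1, so g(0) = 0.257 > 0 and g(1) = -0.655 < 0.
Iterate (Newton) starting at ψ₂ = 0.5:
  ψ₂ = 0.500: g = -0.0938, g' = -0.711 → ψ₂ = 0.368
  ψ₂ = 0.368: g = -0.0034, g' = -0.668 → ψ₂ = 0.363
Converged at ψ₂ = 0.363.
  acetaldehyde: x = 0.373, y = 0.780
  ethyl acetate: x = 0.551, y = 0.204
  n-heptane: x = 0.075, y = 0.016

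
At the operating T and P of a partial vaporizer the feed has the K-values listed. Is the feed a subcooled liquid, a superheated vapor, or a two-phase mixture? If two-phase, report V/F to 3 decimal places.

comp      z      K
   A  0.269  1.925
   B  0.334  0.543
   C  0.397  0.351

subcooled liquid

ΣzᵢKᵢ = 0.839; Σzᵢ/Kᵢ = 1.886.
Since ΣzᵢKᵢ < 1 the mixture is below its bubble point — single liquid phase.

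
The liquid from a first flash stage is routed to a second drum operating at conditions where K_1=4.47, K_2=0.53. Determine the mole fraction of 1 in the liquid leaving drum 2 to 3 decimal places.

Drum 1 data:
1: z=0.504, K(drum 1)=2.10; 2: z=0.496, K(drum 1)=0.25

x_1 (drum 2) = 0.119

Drum 1:
Newton iteration, ψ₁⁰ = 0.5:
  ψ₁ = 0.500: g = -0.2375, g' = -0.968 → ψ₁ = 0.255
  ψ₁ = 0.255: g = -0.0267, g' = -0.798 → ψ₁ = 0.221
Converged at ψ₁ = 0.221.
Drum-1 compositions:
  1: x = 0.405, y = 0.851
  2: x = 0.595, y = 0.149
Drum-2 feed = drum-1 liquid: z₂ = (0.4054, 0.5946).
Drum 2:
Let ψ₂ = V/F and solve Σ zᵢ(Kᵢ−1)/(1+ψ₂(Kᵢ−1)) = 0.
g(0) = ΣzᵢKᵢ − 1 = 1.127 and g(1) = 1 − Σzᵢ/Kᵢ = -0.213, so a root lies in (0, 1).
Binary case is linear: z₁(K₁−1)(1+ψ₂(K₂−1)) + z₂(K₂−1)(1+ψ₂(K₁−1)) = 0
⇒ ψ₂ = [z₁(K₁−1)+z₂(K₂−1)] / [−(K₁−1)(K₂−1)] = 1.1273/1.6309 = 0.691
  1: x = 0.119, y = 0.533
  2: x = 0.881, y = 0.467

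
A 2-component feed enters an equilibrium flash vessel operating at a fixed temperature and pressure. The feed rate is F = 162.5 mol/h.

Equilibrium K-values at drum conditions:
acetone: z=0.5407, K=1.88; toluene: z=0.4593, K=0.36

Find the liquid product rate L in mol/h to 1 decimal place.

Rachford–Rice: g(V/F) = Σ zᵢ(Kᵢ−1)/(1+V/F(Kᵢ−1)) = 0.
Check two-phase: ΣzᵢKᵢ = 1.1819 > 1 and Σzᵢ/Kᵢ = 1.5634 > 1, so g(0) = 0.1819 > 0 and g(1) = -0.5634 < 0.
Binary case is linear: z₁(K₁−1)(1+V/F(K₂−1)) + z₂(K₂−1)(1+V/F(K₁−1)) = 0
⇒ V/F = [z₁(K₁−1)+z₂(K₂−1)] / [−(K₁−1)(K₂−1)] = 0.18186/0.56320 = 0.3229
Then V = V/F·F = 0.3229·162.5 = 52.5 mol/h and L = F − V = 110.0 mol/h.

L = 110.0 mol/h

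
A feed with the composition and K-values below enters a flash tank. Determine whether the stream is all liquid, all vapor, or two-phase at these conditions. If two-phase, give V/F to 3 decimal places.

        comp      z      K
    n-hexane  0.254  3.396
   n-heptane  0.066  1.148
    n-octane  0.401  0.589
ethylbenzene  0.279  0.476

ΣzᵢKᵢ = 1.307; Σzᵢ/Kᵢ = 1.399.
Both exceed 1, so a two-phase solution exists.
Newton iteration, ψ⁰ = 0.57:
  ψ = 0.570: g = -0.1574, g' = -0.533 → ψ = 0.275
  ψ = 0.275: g = 0.0199, g' = -0.722 → ψ = 0.302
  ψ = 0.302: g = 0.0005, g' = -0.688 → ψ = 0.303
Converged at ψ = 0.303.

two-phase, V/F = 0.303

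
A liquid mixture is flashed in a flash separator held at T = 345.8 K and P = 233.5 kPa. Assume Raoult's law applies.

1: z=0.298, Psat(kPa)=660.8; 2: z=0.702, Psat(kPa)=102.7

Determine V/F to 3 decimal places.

Raoult's law: Kᵢ = Pᵢˢᵃᵗ/P = Pᵢˢᵃᵗ/233.5.
  K_1 = 660.8/233.5 = 2.82998, K_2 = 102.7/233.5 = 0.43983
Material balance + equilibrium reduce to Σ zᵢ(Kᵢ−1)/(1+V/F(Kᵢ−1)) = 0.
Check two-phase: ΣzᵢKᵢ = 1.152 > 1 and Σzᵢ/Kᵢ = 1.701 > 1, so g(0) = 0.152 > 0 and g(1) = -0.701 < 0.
Binary case is linear: z₁(K₁−1)(1+V/F(K₂−1)) + z₂(K₂−1)(1+V/F(K₁−1)) = 0
⇒ V/F = [z₁(K₁−1)+z₂(K₂−1)] / [−(K₁−1)(K₂−1)] = 0.1521/1.0251 = 0.148

V/F = 0.148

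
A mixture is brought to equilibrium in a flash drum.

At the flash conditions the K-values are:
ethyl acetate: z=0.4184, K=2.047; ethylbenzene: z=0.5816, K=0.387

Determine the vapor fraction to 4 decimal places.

ψ = 0.1271

Material balance + equilibrium reduce to Σ zᵢ(Kᵢ−1)/(1+ψ(Kᵢ−1)) = 0.
Feasibility: ΣzᵢKᵢ = 1.0815, Σzᵢ/Kᵢ = 1.7072 — both > 1, two phases present.
Binary case is linear: z₁(K₁−1)(1+ψ(K₂−1)) + z₂(K₂−1)(1+ψ(K₁−1)) = 0
⇒ ψ = [z₁(K₁−1)+z₂(K₂−1)] / [−(K₁−1)(K₂−1)] = 0.08154/0.64181 = 0.1271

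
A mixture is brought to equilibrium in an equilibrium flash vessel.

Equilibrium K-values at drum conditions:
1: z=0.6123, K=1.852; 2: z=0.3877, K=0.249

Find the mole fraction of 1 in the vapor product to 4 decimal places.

Binary case is linear: z₁(K₁−1)(1+β(K₂−1)) + z₂(K₂−1)(1+β(K₁−1)) = 0
⇒ β = [z₁(K₁−1)+z₂(K₂−1)] / [−(K₁−1)(K₂−1)] = 0.23052/0.63985 = 0.3603
Compositions from xᵢ = zᵢ/(1+β(Kᵢ−1)), yᵢ = Kᵢxᵢ:
  1: x = 0.4685, y = 0.8677
  2: x = 0.5315, y = 0.1323

y_1 = 0.8677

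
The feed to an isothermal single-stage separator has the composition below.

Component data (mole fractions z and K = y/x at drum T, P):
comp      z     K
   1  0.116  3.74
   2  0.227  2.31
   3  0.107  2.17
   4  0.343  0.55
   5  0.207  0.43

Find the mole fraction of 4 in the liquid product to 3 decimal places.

x_4 = 0.455

Rachford–Rice: g(V/F) = Σ zᵢ(Kᵢ−1)/(1+V/F(Kᵢ−1)) = 0.
Check two-phase: ΣzᵢKᵢ = 1.468 > 1 and Σzᵢ/Kᵢ = 1.284 > 1, so g(0) = 0.468 > 0 and g(1) = -0.284 < 0.
Iterate (Newton) starting at V/F = 0.5:
  V/F = 0.500: g = 0.0286, g' = -0.603 → V/F = 0.547
  V/F = 0.547: g = 0.0003, g' = -0.590 → V/F = 0.548
Converged at V/F = 0.548.
Compositions from xᵢ = zᵢ/(1+V/F(Kᵢ−1)), yᵢ = Kᵢxᵢ:
  1: x = 0.046, y = 0.173
  2: x = 0.132, y = 0.305
  3: x = 0.065, y = 0.141
  4: x = 0.455, y = 0.250
  5: x = 0.301, y = 0.129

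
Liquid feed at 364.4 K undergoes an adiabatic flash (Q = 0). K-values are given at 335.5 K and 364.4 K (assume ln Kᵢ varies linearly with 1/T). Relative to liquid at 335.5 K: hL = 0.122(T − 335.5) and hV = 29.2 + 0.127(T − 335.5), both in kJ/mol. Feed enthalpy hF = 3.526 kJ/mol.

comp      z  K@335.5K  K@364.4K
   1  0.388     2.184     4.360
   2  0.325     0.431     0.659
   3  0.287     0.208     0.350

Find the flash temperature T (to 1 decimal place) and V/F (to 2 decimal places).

Adiabatic flash: solve Rachford–Rice at each trial T, then check hF = ψ·hV(T) + (1−ψ)·hL(T).
  T = 335.5 K: K = (2.184, 0.431, 0.208), RR gives ψ = 0.058, H_out = 1.708 kJ/mol
  T = 364.4 K: K = (4.360, 0.659, 0.350), RR gives ψ = 0.585, H_out = 20.697 kJ/mol
  T = 349.9 K: K = (3.126, 0.537, 0.272), RR gives ψ = 0.364, H_out = 12.418 kJ/mol
  T = 342.7 K: K = (2.623, 0.482, 0.239), RR gives ψ = 0.233, H_out = 7.691 kJ/mol
  T = 339.1 K: K = (2.396, 0.456, 0.223), RR gives ψ = 0.153, H_out = 4.923 kJ/mol
  T = 337.3 K: K = (2.288, 0.443, 0.215), RR gives ψ = 0.108, H_out = 3.383 kJ/mol
Linear interpolation between T = 337.3 (H_out = 3.383) and T = 339.1 (H_out = 4.923) on hF = 3.526 gives T ≈ 337.5 K, at which ψ = 0.11.

T = 337.5 K, V/F = 0.11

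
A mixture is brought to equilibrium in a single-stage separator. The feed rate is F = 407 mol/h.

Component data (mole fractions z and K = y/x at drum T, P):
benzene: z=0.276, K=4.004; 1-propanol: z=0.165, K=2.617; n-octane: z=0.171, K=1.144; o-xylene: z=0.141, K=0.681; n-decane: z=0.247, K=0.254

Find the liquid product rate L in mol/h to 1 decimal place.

L = 134.3 mol/h

Material balance + equilibrium reduce to Σ zᵢ(Kᵢ−1)/(1+ψ(Kᵢ−1)) = 0.
g(0) = ΣzᵢKᵢ − 1 = 0.891 and g(1) = 1 − Σzᵢ/Kᵢ = -0.461, so a root lies in (0, 1).
Iterate (Newton) starting at ψ = 0.5:
  ψ = 0.500: g = 0.1545, g' = -0.903 → ψ = 0.671
  ψ = 0.671: g = -0.0009, g' = -0.950 → ψ = 0.670
Converged at ψ = 0.670.
Then V = ψ·F = 0.6701·407 = 272.7 mol/h and L = F − V = 134.3 mol/h.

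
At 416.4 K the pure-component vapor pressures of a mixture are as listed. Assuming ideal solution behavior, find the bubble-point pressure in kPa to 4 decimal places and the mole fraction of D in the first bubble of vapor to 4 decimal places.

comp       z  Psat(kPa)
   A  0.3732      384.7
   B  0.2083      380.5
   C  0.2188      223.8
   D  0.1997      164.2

Pbub = 304.5864 kPa, y_D = 0.1077

At the bubble point ψ → 0, so ΣzᵢKᵢ = 1 with Kᵢ = Pᵢˢᵃᵗ/P ⇒ P = ΣzᵢPᵢˢᵃᵗ.
P = 0.3732·384.7 + 0.2083·380.5 + 0.2188·223.8 + 0.1997·164.2 = 304.5864 kPa
yᵢ = zᵢPᵢˢᵃᵗ/P ⇒ y_D = 0.1997·164.2/304.5864 = 0.1077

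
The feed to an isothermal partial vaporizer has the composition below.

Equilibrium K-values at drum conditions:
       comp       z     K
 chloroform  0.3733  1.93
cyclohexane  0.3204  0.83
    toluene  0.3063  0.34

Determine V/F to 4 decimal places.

Material balance + equilibrium reduce to Σ zᵢ(Kᵢ−1)/(1+V/F(Kᵢ−1)) = 0.
Feasibility: ΣzᵢKᵢ = 1.0905, Σzᵢ/Kᵢ = 1.4803 — both > 1, two phases present.
Newton–Raphson from V/F = 0.5:
  V/F = 0.5000: g = -0.12428, g' = -0.4587 → V/F = 0.2291
  V/F = 0.2291: g = -0.00864, g' = -0.4146 → V/F = 0.2082
  V/F = 0.2082: g = 0.00001, g' = -0.4159 → V/F = 0.2083
Converged at V/F = 0.2083.

V/F = 0.2083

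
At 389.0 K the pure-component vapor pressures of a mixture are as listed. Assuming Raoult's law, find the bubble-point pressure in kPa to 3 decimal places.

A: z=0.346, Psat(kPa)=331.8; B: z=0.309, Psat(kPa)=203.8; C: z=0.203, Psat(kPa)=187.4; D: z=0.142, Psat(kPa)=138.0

At the bubble point ψ → 0, so ΣzᵢKᵢ = 1 with Kᵢ = Pᵢˢᵃᵗ/P ⇒ P = ΣzᵢPᵢˢᵃᵗ.
P = 0.346·331.8 + 0.309·203.8 + 0.203·187.4 + 0.142·138.0 = 235.415 kPa

Pbub = 235.415 kPa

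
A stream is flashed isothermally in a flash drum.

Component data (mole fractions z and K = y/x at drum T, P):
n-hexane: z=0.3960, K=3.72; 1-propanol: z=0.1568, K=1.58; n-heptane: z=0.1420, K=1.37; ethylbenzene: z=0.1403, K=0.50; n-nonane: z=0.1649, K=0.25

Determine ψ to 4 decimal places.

Let ψ = V/F and solve Σ zᵢ(Kᵢ−1)/(1+ψ(Kᵢ−1)) = 0.
g(0) = ΣzᵢKᵢ − 1 = 1.0268 and g(1) = 1 − Σzᵢ/Kᵢ = -0.2495, so a root lies in (0, 1).
Newton–Raphson from ψ = 0.5:
  ψ = 0.5000: g = 0.27983, g' = -0.8714 → ψ = 0.8211
  ψ = 0.8211: g = -0.00594, g' = -1.0454 → ψ = 0.8154
Converged at ψ = 0.8154.

ψ = 0.8154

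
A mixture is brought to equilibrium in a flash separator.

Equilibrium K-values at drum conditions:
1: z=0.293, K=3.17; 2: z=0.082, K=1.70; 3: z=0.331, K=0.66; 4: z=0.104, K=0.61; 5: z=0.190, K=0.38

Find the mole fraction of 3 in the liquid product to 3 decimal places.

x_3 = 0.396

Newton iteration, ψ⁰ = 0.46:
  ψ = 0.460: g = 0.0140, g' = -0.589 → ψ = 0.484
Converged at ψ = 0.484.
Compositions from xᵢ = zᵢ/(1+ψ(Kᵢ−1)), yᵢ = Kᵢxᵢ:
  1: x = 0.143, y = 0.453
  2: x = 0.061, y = 0.104
  3: x = 0.396, y = 0.261
  4: x = 0.128, y = 0.078
  5: x = 0.271, y = 0.103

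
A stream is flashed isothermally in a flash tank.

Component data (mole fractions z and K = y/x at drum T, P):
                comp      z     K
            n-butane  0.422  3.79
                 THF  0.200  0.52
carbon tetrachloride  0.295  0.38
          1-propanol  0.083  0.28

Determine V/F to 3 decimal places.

Newton–Raphson from V/F = 0.65:
  V/F = 0.650: g = -0.1398, g' = -0.983 → V/F = 0.508
  V/F = 0.508: g = -0.0009, g' = -0.991 → V/F = 0.507
Converged at V/F = 0.507.

V/F = 0.507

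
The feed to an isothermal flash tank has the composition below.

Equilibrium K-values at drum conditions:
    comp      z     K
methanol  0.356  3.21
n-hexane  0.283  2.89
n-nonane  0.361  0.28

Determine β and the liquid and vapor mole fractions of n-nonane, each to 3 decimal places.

Rachford–Rice: g(β) = Σ zᵢ(Kᵢ−1)/(1+β(Kᵢ−1)) = 0.
Feasibility: ΣzᵢKᵢ = 2.062, Σzᵢ/Kᵢ = 1.498 — both > 1, two phases present.
Newton–Raphson from β = 0.56:
  β = 0.560: g = 0.1759, g' = -1.111 → β = 0.718
  β = 0.718: g = -0.0074, g' = -1.244 → β = 0.712
Converged at β = 0.712.
Compositions from xᵢ = zᵢ/(1+β(Kᵢ−1)), yᵢ = Kᵢxᵢ:
  methanol: x = 0.138, y = 0.444
  n-hexane: x = 0.121, y = 0.349
  n-nonane: x = 0.741, y = 0.208

β = 0.712, x_n-nonane = 0.741, y_n-nonane = 0.208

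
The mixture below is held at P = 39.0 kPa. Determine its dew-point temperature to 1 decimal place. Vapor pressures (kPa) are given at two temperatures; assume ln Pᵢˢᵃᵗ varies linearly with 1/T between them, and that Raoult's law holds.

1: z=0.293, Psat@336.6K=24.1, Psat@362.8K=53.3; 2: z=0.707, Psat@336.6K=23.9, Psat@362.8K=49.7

T = 353.2 K

Dew-point temperature: Σzᵢ·P/Pᵢˢᵃᵗ(T) = 1. Interpolate ln Pᵢˢᵃᵗ = aᵢ + bᵢ/T.
  T = 336.6 K: ΣzᵢP/Pᵢˢᵃᵗ = 1.6278
  T = 362.8 K: ΣzᵢP/Pᵢˢᵃᵗ = 0.7692
  T = 349.7 K: ΣzᵢP/Pᵢˢᵃᵗ = 1.1033
  T = 356.2 K: ΣzᵢP/Pᵢˢᵃᵗ = 0.9194
  T = 352.9 K: ΣzᵢP/Pᵢˢᵃᵗ = 1.0077
  T = 354.5 K: ΣzᵢP/Pᵢˢᵃᵗ = 0.9637
Interpolating between 352.9 K and 354.5 K gives T ≈ 353.2 K.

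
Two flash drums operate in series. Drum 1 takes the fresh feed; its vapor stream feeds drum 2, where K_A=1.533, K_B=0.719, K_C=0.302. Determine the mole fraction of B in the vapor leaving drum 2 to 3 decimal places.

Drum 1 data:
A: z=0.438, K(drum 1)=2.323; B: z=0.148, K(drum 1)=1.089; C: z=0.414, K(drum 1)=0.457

Drum 1:
Material balance + equilibrium reduce to Σ zᵢ(Kᵢ−1)/(1+ψ₁(Kᵢ−1)) = 0.
g(0) = ΣzᵢKᵢ − 1 = 0.368 and g(1) = 1 − Σzᵢ/Kᵢ = -0.230, so a root lies in (0, 1).
Newton iteration, ψ₁⁰ = 0.57:
  ψ₁ = 0.570: g = 0.0173, g' = -0.506 → ψ₁ = 0.604
Converged at ψ₁ = 0.604.
Drum-1 compositions:
  A: x = 0.243, y = 0.565
  B: x = 0.140, y = 0.153
  C: x = 0.616, y = 0.282
Drum-2 feed = drum-1 vapor: z₂ = (0.5655, 0.1529, 0.2816).
Drum 2:
Material balance + equilibrium reduce to Σ zᵢ(Kᵢ−1)/(1+ψ₂(Kᵢ−1)) = 0.
Check two-phase: ΣzᵢKᵢ = 1.062 > 1 and Σzᵢ/Kᵢ = 1.514 > 1, so g(0) = 0.062 > 0 and g(1) = -0.514 < 0.
Iterate (Newton) starting at ψ₂ = 0.5:
  ψ₂ = 0.500: g = -0.1139, g' = -0.440 → ψ₂ = 0.241
  ψ₂ = 0.241: g = -0.0154, g' = -0.338 → ψ₂ = 0.196
  ψ₂ = 0.196: g = -0.0002, g' = -0.329 → ψ₂ = 0.195
Converged at ψ₂ = 0.195.
  A: x = 0.512, y = 0.785
  B: x = 0.162, y = 0.116
  C: x = 0.326, y = 0.098

y_B (drum 2) = 0.116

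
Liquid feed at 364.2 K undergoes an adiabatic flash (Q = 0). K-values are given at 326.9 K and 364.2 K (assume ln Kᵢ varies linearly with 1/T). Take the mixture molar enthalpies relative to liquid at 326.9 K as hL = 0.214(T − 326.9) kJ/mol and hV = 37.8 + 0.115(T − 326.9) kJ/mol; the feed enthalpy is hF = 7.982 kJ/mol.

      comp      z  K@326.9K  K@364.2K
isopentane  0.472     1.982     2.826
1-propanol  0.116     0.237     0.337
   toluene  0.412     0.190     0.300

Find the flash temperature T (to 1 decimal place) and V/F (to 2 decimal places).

Adiabatic flash: solve Rachford–Rice at each trial T, then check hF = ψ·hV(T) + (1−ψ)·hL(T).
  T = 326.9 K: K = (1.982, 0.237, 0.190), RR gives ψ = 0.053, H_out = 1.986 kJ/mol
  T = 364.2 K: K = (2.826, 0.337, 0.300), RR gives ψ = 0.393, H_out = 21.384 kJ/mol
  T = 345.5 K: K = (2.388, 0.285, 0.242), RR gives ψ = 0.250, H_out = 12.966 kJ/mol
  T = 336.2 K: K = (2.181, 0.261, 0.215), RR gives ψ = 0.162, H_out = 7.965 kJ/mol
  T = 340.9 K: K = (2.285, 0.273, 0.228), RR gives ψ = 0.208, H_out = 10.587 kJ/mol
  T = 338.5 K: K = (2.232, 0.267, 0.221), RR gives ψ = 0.185, H_out = 9.275 kJ/mol
Linear interpolation between T = 336.2 (H_out = 7.965) and T = 338.5 (H_out = 9.275) on hF = 7.982 gives T ≈ 336.2 K, at which ψ = 0.16.

T = 336.2 K, V/F = 0.16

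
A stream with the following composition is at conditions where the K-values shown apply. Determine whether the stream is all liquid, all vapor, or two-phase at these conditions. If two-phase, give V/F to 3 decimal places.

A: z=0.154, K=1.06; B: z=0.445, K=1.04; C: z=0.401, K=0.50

ΣzᵢKᵢ = 0.827; Σzᵢ/Kᵢ = 1.375.
Since ΣzᵢKᵢ < 1 the mixture is below its bubble point — single liquid phase.

all liquid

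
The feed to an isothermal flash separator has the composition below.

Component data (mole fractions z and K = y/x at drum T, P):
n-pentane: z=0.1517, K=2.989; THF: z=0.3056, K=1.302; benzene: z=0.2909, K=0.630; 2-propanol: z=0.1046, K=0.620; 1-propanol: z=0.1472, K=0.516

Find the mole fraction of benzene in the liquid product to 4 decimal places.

Let ψ = V/F and solve Σ zᵢ(Kᵢ−1)/(1+ψ(Kᵢ−1)) = 0.
Feasibility: ΣzᵢKᵢ = 1.1754, Σzᵢ/Kᵢ = 1.2012 — both > 1, two phases present.
Iterate (Newton) starting at ψ = 0.5:
  ψ = 0.5000: g = -0.04366, g' = -0.3149 → ψ = 0.3613
  ψ = 0.3613: g = 0.00210, g' = -0.3498 → ψ = 0.3674
Converged at ψ = 0.3674.
Compositions from xᵢ = zᵢ/(1+ψ(Kᵢ−1)), yᵢ = Kᵢxᵢ:
  n-pentane: x = 0.0877, y = 0.2620
  THF: x = 0.2751, y = 0.3582
  benzene: x = 0.3367, y = 0.2121
  2-propanol: x = 0.1216, y = 0.0754
  1-propanol: x = 0.1790, y = 0.0924

x_benzene = 0.3367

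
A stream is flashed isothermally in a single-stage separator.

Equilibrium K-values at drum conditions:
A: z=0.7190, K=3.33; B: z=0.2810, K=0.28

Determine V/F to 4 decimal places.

Iterate (Newton) starting at V/F = 0.32:
  V/F = 0.3200: g = 0.69682, g' = -1.5270 → V/F = 0.7763
  V/F = 0.7763: g = 0.13767, g' = -1.2437 → V/F = 0.8870
  V/F = 0.8870: g = -0.01368, g' = -1.5308 → V/F = 0.8781
  V/F = 0.8781: g = -0.00015, g' = -1.4978 → V/F = 0.8780
Converged at V/F = 0.8780.

V/F = 0.8780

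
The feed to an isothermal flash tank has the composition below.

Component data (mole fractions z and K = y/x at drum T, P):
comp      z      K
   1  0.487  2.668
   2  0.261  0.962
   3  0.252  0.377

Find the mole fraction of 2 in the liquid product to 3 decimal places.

Material balance + equilibrium reduce to Σ zᵢ(Kᵢ−1)/(1+β(Kᵢ−1)) = 0.
g(0) = ΣzᵢKᵢ − 1 = 0.645 and g(1) = 1 − Σzᵢ/Kᵢ = -0.122, so a root lies in (0, 1).
Iterate (Newton) starting at β = 0.5:
  β = 0.500: g = 0.2048, g' = -0.610 → β = 0.836
  β = 0.836: g = 0.0014, g' = -0.663 → β = 0.838
Converged at β = 0.838.
Compositions from xᵢ = zᵢ/(1+β(Kᵢ−1)), yᵢ = Kᵢxᵢ:
  1: x = 0.203, y = 0.542
  2: x = 0.270, y = 0.259
  3: x = 0.527, y = 0.199

x_2 = 0.270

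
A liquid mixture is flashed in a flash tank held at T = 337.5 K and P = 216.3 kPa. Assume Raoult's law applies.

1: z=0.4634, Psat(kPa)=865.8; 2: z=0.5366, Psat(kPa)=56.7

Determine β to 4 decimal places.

β = 0.4493

Raoult's law: Kᵢ = Pᵢˢᵃᵗ/P = Pᵢˢᵃᵗ/216.3.
  K_1 = 865.8/216.3 = 4.002774, K_2 = 56.7/216.3 = 0.262136
Binary case is linear: z₁(K₁−1)(1+β(K₂−1)) + z₂(K₂−1)(1+β(K₁−1)) = 0
⇒ β = [z₁(K₁−1)+z₂(K₂−1)] / [−(K₁−1)(K₂−1)] = 0.99555/2.21564 = 0.4493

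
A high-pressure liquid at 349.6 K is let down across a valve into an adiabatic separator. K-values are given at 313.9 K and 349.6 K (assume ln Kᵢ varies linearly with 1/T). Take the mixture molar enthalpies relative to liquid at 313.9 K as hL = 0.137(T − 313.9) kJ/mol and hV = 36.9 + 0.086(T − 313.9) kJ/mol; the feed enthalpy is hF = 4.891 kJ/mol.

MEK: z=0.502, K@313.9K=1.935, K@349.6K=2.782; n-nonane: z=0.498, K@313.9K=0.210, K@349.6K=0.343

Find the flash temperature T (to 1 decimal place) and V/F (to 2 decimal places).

Adiabatic flash: solve Rachford–Rice at each trial T, then check hF = ψ·hV(T) + (1−ψ)·hL(T).
  T = 313.9 K: K = (1.935, 0.210), RR gives ψ = 0.103, H_out = 3.794 kJ/mol
  T = 349.6 K: K = (2.782, 0.343), RR gives ψ = 0.485, H_out = 21.891 kJ/mol
  T = 331.8 K: K = (2.344, 0.272), RR gives ψ = 0.319, H_out = 13.939 kJ/mol
  T = 322.9 K: K = (2.137, 0.240), RR gives ψ = 0.222, H_out = 9.339 kJ/mol
  T = 318.4 K: K = (2.035, 0.225), RR gives ψ = 0.166, H_out = 6.713 kJ/mol
  T = 316.1 K: K = (1.983, 0.217), RR gives ψ = 0.135, H_out = 5.263 kJ/mol
Linear interpolation between T = 313.9 (H_out = 3.794) and T = 316.1 (H_out = 5.263) on hF = 4.891 gives T ≈ 315.5 K, at which ψ = 0.13.

T = 315.5 K, V/F = 0.13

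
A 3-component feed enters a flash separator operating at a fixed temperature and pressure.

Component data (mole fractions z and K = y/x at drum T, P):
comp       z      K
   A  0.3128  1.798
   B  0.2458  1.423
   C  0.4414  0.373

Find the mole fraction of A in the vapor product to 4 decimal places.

y_A = 0.4894

Newton–Raphson from ψ = 0.5:
  ψ = 0.5000: g = -0.13890, g' = -0.4999 → ψ = 0.2222
  ψ = 0.2222: g = -0.01448, g' = -0.4147 → ψ = 0.1872
  ψ = 0.1872: g = -0.00006, g' = -0.4113 → ψ = 0.1871
Converged at ψ = 0.1871.
Compositions from xᵢ = zᵢ/(1+ψ(Kᵢ−1)), yᵢ = Kᵢxᵢ:
  A: x = 0.2722, y = 0.4894
  B: x = 0.2278, y = 0.3241
  C: x = 0.5001, y = 0.1865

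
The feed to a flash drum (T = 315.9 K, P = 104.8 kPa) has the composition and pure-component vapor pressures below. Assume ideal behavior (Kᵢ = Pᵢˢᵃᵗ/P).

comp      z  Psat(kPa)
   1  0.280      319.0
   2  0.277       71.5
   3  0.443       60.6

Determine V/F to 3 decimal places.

Raoult's law: Kᵢ = Pᵢˢᵃᵗ/P = Pᵢˢᵃᵗ/104.8.
  K_1 = 319.0/104.8 = 3.04389, K_2 = 71.5/104.8 = 0.68225, K_3 = 60.6/104.8 = 0.57824
Newton iteration, V/F⁰ = 0.5:
  V/F = 0.500: g = -0.0584, g' = -0.452 → V/F = 0.371
  V/F = 0.371: g = 0.0043, g' = -0.525 → V/F = 0.379
Converged at V/F = 0.379.

V/F = 0.379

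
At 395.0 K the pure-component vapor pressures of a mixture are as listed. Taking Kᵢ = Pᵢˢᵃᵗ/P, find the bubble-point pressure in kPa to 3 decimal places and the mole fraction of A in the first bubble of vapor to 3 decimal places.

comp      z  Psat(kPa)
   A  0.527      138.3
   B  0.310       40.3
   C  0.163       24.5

Pbub = 89.371 kPa, y_A = 0.816

At the bubble point ψ → 0, so ΣzᵢKᵢ = 1 with Kᵢ = Pᵢˢᵃᵗ/P ⇒ P = ΣzᵢPᵢˢᵃᵗ.
P = 0.527·138.3 + 0.310·40.3 + 0.163·24.5 = 89.371 kPa
yᵢ = zᵢPᵢˢᵃᵗ/P ⇒ y_A = 0.527·138.3/89.371 = 0.816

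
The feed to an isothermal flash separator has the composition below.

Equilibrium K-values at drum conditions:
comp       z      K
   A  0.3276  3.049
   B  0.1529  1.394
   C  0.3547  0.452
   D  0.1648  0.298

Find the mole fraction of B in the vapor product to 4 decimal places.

y_B = 0.1832

Iterate (Newton) starting at ψ = 0.5:
  ψ = 0.5000: g = -0.06410, g' = -0.7471 → ψ = 0.4142
  ψ = 0.4142: g = 0.00032, g' = -0.7597 → ψ = 0.4146
Converged at ψ = 0.4146.
Compositions from xᵢ = zᵢ/(1+ψ(Kᵢ−1)), yᵢ = Kᵢxᵢ:
  A: x = 0.1771, y = 0.5401
  B: x = 0.1314, y = 0.1832
  C: x = 0.4590, y = 0.2075
  D: x = 0.2325, y = 0.0693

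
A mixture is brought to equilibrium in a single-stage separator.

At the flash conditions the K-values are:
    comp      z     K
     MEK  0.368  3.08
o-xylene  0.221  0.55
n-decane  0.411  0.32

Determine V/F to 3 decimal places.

Newton iteration, V/F⁰ = 0.55:
  V/F = 0.550: g = -0.2216, g' = -0.910 → V/F = 0.307
  V/F = 0.307: g = -0.0011, g' = -0.957 → V/F = 0.305
Converged at V/F = 0.305.

V/F = 0.305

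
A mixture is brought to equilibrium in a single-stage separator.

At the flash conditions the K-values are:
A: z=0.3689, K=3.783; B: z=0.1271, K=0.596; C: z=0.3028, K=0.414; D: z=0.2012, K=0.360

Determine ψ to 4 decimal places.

Iterate (Newton) starting at ψ = 0.5:
  ψ = 0.5000: g = -0.07540, g' = -0.9184 → ψ = 0.4179
  ψ = 0.4179: g = 0.00209, g' = -0.9766 → ψ = 0.4200
Converged at ψ = 0.4200.

ψ = 0.4200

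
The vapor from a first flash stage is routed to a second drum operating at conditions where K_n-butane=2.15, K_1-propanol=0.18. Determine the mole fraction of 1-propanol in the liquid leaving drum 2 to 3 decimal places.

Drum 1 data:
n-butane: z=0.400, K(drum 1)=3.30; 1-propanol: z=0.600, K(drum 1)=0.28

Drum 1:
Material balance + equilibrium reduce to Σ zᵢ(Kᵢ−1)/(1+ψ₁(Kᵢ−1)) = 0.
Feasibility: ΣzᵢKᵢ = 1.488, Σzᵢ/Kᵢ = 2.264 — both > 1, two phases present.
Binary case is linear: z₁(K₁−1)(1+ψ₁(K₂−1)) + z₂(K₂−1)(1+ψ₁(K₁−1)) = 0
⇒ ψ₁ = [z₁(K₁−1)+z₂(K₂−1)] / [−(K₁−1)(K₂−1)] = 0.4880/1.6560 = 0.295
Drum-1 compositions:
  n-butane: x = 0.238, y = 0.787
  1-propanol: x = 0.762, y = 0.213
Drum-2 feed = drum-1 vapor: z₂ = (0.7868, 0.2132).
Drum 2:
Rachford–Rice: g(ψ₂) = Σ zᵢ(Kᵢ−1)/(1+ψ₂(Kᵢ−1)) = 0.
Feasibility: ΣzᵢKᵢ = 1.730, Σzᵢ/Kᵢ = 1.551 — both > 1, two phases present.
Binary case is linear: z₁(K₁−1)(1+ψ₂(K₂−1)) + z₂(K₂−1)(1+ψ₂(K₁−1)) = 0
⇒ ψ₂ = [z₁(K₁−1)+z₂(K₂−1)] / [−(K₁−1)(K₂−1)] = 0.7299/0.9430 = 0.774
  n-butane: x = 0.416, y = 0.895
  1-propanol: x = 0.584, y = 0.105

x_1-propanol (drum 2) = 0.584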